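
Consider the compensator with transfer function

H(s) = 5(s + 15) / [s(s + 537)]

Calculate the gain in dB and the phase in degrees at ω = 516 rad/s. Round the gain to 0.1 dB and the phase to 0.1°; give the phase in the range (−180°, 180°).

-43.5 dB, -45.5°

At s = jω = j516:
zero (s+15): 15 + j516 → |·| = √(15²+516²) = √266481 ≈ 516.22, ∠ = arctan(516/15) ≈ 88.33°
pole (s+537): 537 + j516 → |·| = √(537²+516²) = √554625 ≈ 744.73, ∠ = arctan(516/537) ≈ 43.86°
pole at origin: |s| = 516, ∠ = 90.00° (in denominator)
|H| = 5 · 516.22 / 3.8428e+05 ≈ 0.0067167
Gain = 20 log₁₀(0.0067167) ≈ -43.46 dB
∠H = 88.33° − 133.86° = -45.53°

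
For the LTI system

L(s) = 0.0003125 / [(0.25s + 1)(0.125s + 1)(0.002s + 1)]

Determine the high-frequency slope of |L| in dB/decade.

-60 dB/decade

Each pole contributes −20 dB/decade at high frequency; each zero contributes +20 dB/decade.
Net: 0 zero(s) − 3 pole(s) → -60 dB/decade.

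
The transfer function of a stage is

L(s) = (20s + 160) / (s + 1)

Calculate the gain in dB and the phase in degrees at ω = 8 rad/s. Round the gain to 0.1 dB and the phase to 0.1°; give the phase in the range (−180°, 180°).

Substitute s = j8:
Numerator: 20(j8) + 160 = 160 + j160
Denominator: (j8) + 1 = 1 + j8
|N| = √(160² + 160²) ≈ 226.27, ∠N ≈ 45.00°
|D| = √(1² + 8²) ≈ 8.0623, ∠D ≈ 82.87°
|L| = 226.27 / 8.0623 ≈ 28.065
Gain = 20 log₁₀(28.065) ≈ 28.96 dB
∠L = 45.00° − 82.87° = -37.87°

29.0 dB, -37.9°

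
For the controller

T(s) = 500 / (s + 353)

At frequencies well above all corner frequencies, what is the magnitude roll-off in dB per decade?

Each pole contributes −20 dB/decade at high frequency; each zero contributes +20 dB/decade.
Net: 0 zero(s) − 1 pole(s) → -20 dB/decade.

-20 dB/decade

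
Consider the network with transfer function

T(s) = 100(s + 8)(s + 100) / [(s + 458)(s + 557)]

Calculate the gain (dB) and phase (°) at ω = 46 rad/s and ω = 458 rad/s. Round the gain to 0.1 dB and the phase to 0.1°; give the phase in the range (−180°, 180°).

At s = jω = j46:
zero (s+8): 8 + j46 → |·| = √(8²+46²) = √2180 ≈ 46.69, ∠ = arctan(46/8) ≈ 80.13°
zero (s+100): 100 + j46 → |·| = √(100²+46²) = √12116 ≈ 110.07, ∠ = arctan(46/100) ≈ 24.70°
pole (s+458): 458 + j46 → |·| = √(458²+46²) = √211880 ≈ 460.3, ∠ = arctan(46/458) ≈ 5.74°
pole (s+557): 557 + j46 → |·| = √(557²+46²) = √312365 ≈ 558.9, ∠ = arctan(46/557) ≈ 4.72°
|T| = 100 · 5139.2 / 2.5726e+05 ≈ 1.9977
Gain = 20 log₁₀(1.9977) ≈ 6.01 dB
∠T = 104.83° − 10.46° = 94.37°

At s = jω = j458:
zero (s+8): 8 + j458 → |·| = √(8²+458²) = √209828 ≈ 458.07, ∠ = arctan(458/8) ≈ 89.00°
zero (s+100): 100 + j458 → |·| = √(100²+458²) = √219764 ≈ 468.79, ∠ = arctan(458/100) ≈ 77.68°
pole (s+458): 458 + j458 → |·| = √(458²+458²) = √419528 ≈ 647.71, ∠ = arctan(458/458) ≈ 45.00°
pole (s+557): 557 + j458 → |·| = √(557²+458²) = √520013 ≈ 721.12, ∠ = arctan(458/557) ≈ 39.43°
|T| = 100 · 2.1474e+05 / 4.6708e+05 ≈ 45.975
Gain = 20 log₁₀(45.975) ≈ 33.25 dB
∠T = 166.68° − 84.43° = 82.25°

ω = 46: 6.0 dB, 94.4°; ω = 458: 33.3 dB, 82.3°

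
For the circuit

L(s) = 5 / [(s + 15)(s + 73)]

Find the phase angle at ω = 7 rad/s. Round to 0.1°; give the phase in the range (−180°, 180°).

At s = jω = j7:
pole (s+15): 15 + j7 → |·| = √(15²+7²) = √274 ≈ 16.553, ∠ = arctan(7/15) ≈ 25.02°
pole (s+73): 73 + j7 → |·| = √(73²+7²) = √5378 ≈ 73.335, ∠ = arctan(7/73) ≈ 5.48°
∠L = 0.00° − 30.50° = -30.50°

-30.5°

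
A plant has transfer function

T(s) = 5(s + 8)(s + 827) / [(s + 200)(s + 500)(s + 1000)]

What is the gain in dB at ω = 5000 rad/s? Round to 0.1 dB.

At s = jω = j5000:
zero (s+8): 8 + j5000 → |·| = √(8²+5000²) = √25000064 ≈ 5000, ∠ = arctan(5000/8) ≈ 89.91°
zero (s+827): 827 + j5000 → |·| = √(827²+5000²) = √25683929 ≈ 5067.9, ∠ = arctan(5000/827) ≈ 80.61°
pole (s+200): 200 + j5000 → |·| = √(200²+5000²) = √25040000 ≈ 5004, ∠ = arctan(5000/200) ≈ 87.71°
pole (s+500): 500 + j5000 → |·| = √(500²+5000²) = √25250000 ≈ 5024.9, ∠ = arctan(5000/500) ≈ 84.29°
pole (s+1000): 1000 + j5000 → |·| = √(1000²+5000²) = √26000000 ≈ 5099, ∠ = arctan(5000/1000) ≈ 78.69°
|T| = 5 · 2.534e+07 / 1.2821e+11 ≈ 0.00098822
Gain = 20 log₁₀(0.00098822) ≈ -60.10 dB

-60.1 dB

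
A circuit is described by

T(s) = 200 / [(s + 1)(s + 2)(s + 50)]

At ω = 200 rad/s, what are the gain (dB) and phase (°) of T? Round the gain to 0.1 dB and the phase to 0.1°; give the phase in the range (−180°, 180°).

-92.3 dB, 104.9°

At s = jω = j200:
pole (s+1): 1 + j200 → |·| = √(1²+200²) = √40001 ≈ 200, ∠ = arctan(200/1) ≈ 89.71°
pole (s+2): 2 + j200 → |·| = √(2²+200²) = √40004 ≈ 200.01, ∠ = arctan(200/2) ≈ 89.43°
pole (s+50): 50 + j200 → |·| = √(50²+200²) = √42500 ≈ 206.16, ∠ = arctan(200/50) ≈ 75.96°
|T| = 200 / 8.2468e+06 ≈ 2.4252e-05
Gain = 20 log₁₀(2.4252e-05) ≈ -92.31 dB
∠T = 0.00° − 255.10° = -255.10° ≡ 104.90° (principal value)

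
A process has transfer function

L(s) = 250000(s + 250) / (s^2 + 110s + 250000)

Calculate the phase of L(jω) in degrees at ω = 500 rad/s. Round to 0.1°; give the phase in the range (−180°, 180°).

At s = jω = j500:
zero (s+250): 250 + j500 → |·| = √(250²+500²) = √312500 ≈ 559.02, ∠ = arctan(500/250) ≈ 63.43°
quadratic: (j500)² + 110·j500 + 250000 = 0 + j55000 → |·| ≈ 55000, ∠ ≈ 90.00°
∠L = 63.43° − 90.00° = -26.57°

-26.6°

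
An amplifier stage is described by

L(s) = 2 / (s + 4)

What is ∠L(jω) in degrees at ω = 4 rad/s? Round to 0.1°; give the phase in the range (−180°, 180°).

-45.0°

At s = jω = j4:
pole (s+4): 4 + j4 → |·| = √(4²+4²) = √32 ≈ 5.6569, ∠ = arctan(4/4) ≈ 45.00°
∠L = 0.00° − 45.00° = -45.00°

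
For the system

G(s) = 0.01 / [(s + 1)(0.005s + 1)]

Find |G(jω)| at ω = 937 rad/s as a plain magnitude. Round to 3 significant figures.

2.23e-06

At ω = 937 rad/s:
pole (1 + j937·1) = 1 + j937 → |·| ≈ 937, ∠ ≈ 89.94°
pole (1 + j937·0.005) = 1 + j4.685 → |·| ≈ 4.7905, ∠ ≈ 77.95°
|G| = 0.01 · 1 / (937 · 4.7905) ≈ 2.2278e-06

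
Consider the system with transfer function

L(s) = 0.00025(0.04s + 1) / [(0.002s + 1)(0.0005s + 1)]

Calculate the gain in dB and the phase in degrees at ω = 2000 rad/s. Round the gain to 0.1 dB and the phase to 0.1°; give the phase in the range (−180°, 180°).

At ω = 2000 rad/s:
zero (1 + j2000·0.04) = 1 + j80 → |·| ≈ 80.006, ∠ ≈ 89.28°
pole (1 + j2000·0.002) = 1 + j4 → |·| ≈ 4.1231, ∠ ≈ 75.96°
pole (1 + j2000·0.0005) = 1 + j1 → |·| ≈ 1.4142, ∠ ≈ 45.00°
|L| = 0.00025 · 80.006 / (4.1231 · 1.4142) ≈ 0.0034303
Gain = 20 log₁₀(0.0034303) ≈ -49.29 dB
∠L = (89.28°) − (75.96° + 45.00°) = -31.68°

-49.3 dB, -31.7°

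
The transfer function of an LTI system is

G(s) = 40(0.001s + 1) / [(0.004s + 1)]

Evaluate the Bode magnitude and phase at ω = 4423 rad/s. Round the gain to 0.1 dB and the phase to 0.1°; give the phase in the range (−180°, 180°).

20.2 dB, -9.5°

At ω = 4423 rad/s:
zero (1 + j4423·0.001) = 1 + j4.423 → |·| ≈ 4.5346, ∠ ≈ 77.26°
pole (1 + j4423·0.004) = 1 + j17.692 → |·| ≈ 17.72, ∠ ≈ 86.76°
|G| = 40 · 4.5346 / (17.72) ≈ 10.236
Gain = 20 log₁₀(10.236) ≈ 20.20 dB
∠G = (77.26°) − (86.76°) = -9.50°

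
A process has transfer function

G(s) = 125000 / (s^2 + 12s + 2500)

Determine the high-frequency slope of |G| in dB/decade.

-40 dB/decade

Each pole contributes −20 dB/decade at high frequency; each zero contributes +20 dB/decade.
Net: 0 zero(s) − 2 pole(s) → -40 dB/decade.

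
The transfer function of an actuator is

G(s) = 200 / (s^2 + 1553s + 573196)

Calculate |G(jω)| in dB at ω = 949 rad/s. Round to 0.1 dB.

-77.6 dB

Substitute s = j949:
Numerator: 200 = 200 + j0
Denominator: (j949)^2 + 1553(j949) + 573196 = -327405 + j1473797
|N| = √(200² + 0²) ≈ 200, ∠N ≈ 0.00°
|D| = √(327405² + 1473797²) ≈ 1.5097e+06, ∠D ≈ 102.52°
|G| = 200 / 1.5097e+06 ≈ 0.00013248
Gain = 20 log₁₀(0.00013248) ≈ -77.56 dB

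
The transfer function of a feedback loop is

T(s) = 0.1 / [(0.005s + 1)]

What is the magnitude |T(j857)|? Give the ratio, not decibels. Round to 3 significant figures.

0.0227

At ω = 857 rad/s:
pole (1 + j857·0.005) = 1 + j4.285 → |·| ≈ 4.4001, ∠ ≈ 76.86°
|T| = 0.1 · 1 / (4.4001) ≈ 0.022727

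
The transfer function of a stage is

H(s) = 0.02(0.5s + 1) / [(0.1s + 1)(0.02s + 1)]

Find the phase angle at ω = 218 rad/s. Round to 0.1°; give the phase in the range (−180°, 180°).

At ω = 218 rad/s:
zero (1 + j218·0.5) = 1 + j109 → |·| ≈ 109, ∠ ≈ 89.47°
pole (1 + j218·0.1) = 1 + j21.8 → |·| ≈ 21.823, ∠ ≈ 87.37°
pole (1 + j218·0.02) = 1 + j4.36 → |·| ≈ 4.4732, ∠ ≈ 77.08°
∠H = (89.47°) − (87.37° + 77.08°) = -74.98°

-75.0°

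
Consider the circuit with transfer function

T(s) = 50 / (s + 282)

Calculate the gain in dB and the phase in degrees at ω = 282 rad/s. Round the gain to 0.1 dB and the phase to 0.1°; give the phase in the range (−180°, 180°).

-18.0 dB, -45.0°

At s = jω = j282:
pole (s+282): 282 + j282 → |·| = √(282²+282²) = √159048 ≈ 398.81, ∠ = arctan(282/282) ≈ 45.00°
|T| = 50 / 398.81 ≈ 0.12537
Gain = 20 log₁₀(0.12537) ≈ -18.04 dB
∠T = 0.00° − 45.00° = -45.00°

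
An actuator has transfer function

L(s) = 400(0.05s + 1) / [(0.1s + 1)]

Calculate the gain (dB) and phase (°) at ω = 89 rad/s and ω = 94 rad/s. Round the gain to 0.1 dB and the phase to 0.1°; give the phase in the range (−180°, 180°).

At ω = 89 rad/s:
zero (1 + j89·0.05) = 1 + j4.45 → |·| ≈ 4.561, ∠ ≈ 77.33°
pole (1 + j89·0.1) = 1 + j8.9 → |·| ≈ 8.956, ∠ ≈ 83.59°
|L| = 400 · 4.561 / (8.956) ≈ 203.71
Gain = 20 log₁₀(203.71) ≈ 46.18 dB
∠L = (77.33°) − (83.59°) = -6.26°

At ω = 94 rad/s:
zero (1 + j94·0.05) = 1 + j4.7 → |·| ≈ 4.8052, ∠ ≈ 77.99°
pole (1 + j94·0.1) = 1 + j9.4 → |·| ≈ 9.453, ∠ ≈ 83.93°
|L| = 400 · 4.8052 / (9.453) ≈ 203.33
Gain = 20 log₁₀(203.33) ≈ 46.16 dB
∠L = (77.99°) − (83.93°) = -5.94°

ω = 89: 46.2 dB, -6.3°; ω = 94: 46.2 dB, -5.9°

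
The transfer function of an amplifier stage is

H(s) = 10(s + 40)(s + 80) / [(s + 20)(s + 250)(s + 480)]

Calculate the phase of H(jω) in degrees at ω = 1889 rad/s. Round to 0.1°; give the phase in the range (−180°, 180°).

-71.2°

At s = jω = j1889:
zero (s+40): 40 + j1889 → |·| = √(40²+1889²) = √3569921 ≈ 1889.4, ∠ = arctan(1889/40) ≈ 88.79°
zero (s+80): 80 + j1889 → |·| = √(80²+1889²) = √3574721 ≈ 1890.7, ∠ = arctan(1889/80) ≈ 87.57°
pole (s+20): 20 + j1889 → |·| = √(20²+1889²) = √3568721 ≈ 1889.1, ∠ = arctan(1889/20) ≈ 89.39°
pole (s+250): 250 + j1889 → |·| = √(250²+1889²) = √3630821 ≈ 1905.5, ∠ = arctan(1889/250) ≈ 82.46°
pole (s+480): 480 + j1889 → |·| = √(480²+1889²) = √3798721 ≈ 1949, ∠ = arctan(1889/480) ≈ 75.74°
∠H = 176.36° − 247.59° = -71.23°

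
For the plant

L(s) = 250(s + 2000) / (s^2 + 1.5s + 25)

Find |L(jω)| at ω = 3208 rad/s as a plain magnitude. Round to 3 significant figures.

At s = jω = j3208:
zero (s+2000): 2000 + j3208 → |·| = √(2000²+3208²) = √14291264 ≈ 3780.4, ∠ = arctan(3208/2000) ≈ 58.06°
quadratic: (j3208)² + 1.5·j3208 + 25 = -10291239 + j4812 → |·| ≈ 1.0291e+07, ∠ ≈ 179.97°
|L| = 250 · 3780.4 / 1.0291e+07 ≈ 0.091838

0.0918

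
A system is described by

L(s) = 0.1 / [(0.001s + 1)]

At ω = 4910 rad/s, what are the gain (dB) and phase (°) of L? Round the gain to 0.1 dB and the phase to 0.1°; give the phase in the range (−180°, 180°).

-34.0 dB, -78.5°

At ω = 4910 rad/s:
pole (1 + j4910·0.001) = 1 + j4.91 → |·| ≈ 5.0108, ∠ ≈ 78.49°
|L| = 0.1 · 1 / (5.0108) ≈ 0.019957
Gain = 20 log₁₀(0.019957) ≈ -34.00 dB
∠L = (0°) − (78.49°) = -78.49°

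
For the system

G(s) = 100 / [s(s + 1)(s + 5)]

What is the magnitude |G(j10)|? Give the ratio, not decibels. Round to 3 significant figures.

0.0890

At s = jω = j10:
pole (s+1): 1 + j10 → |·| = √(1²+10²) = √101 ≈ 10.05, ∠ = arctan(10/1) ≈ 84.29°
pole (s+5): 5 + j10 → |·| = √(5²+10²) = √125 ≈ 11.18, ∠ = arctan(10/5) ≈ 63.43°
pole at origin: |s| = 10, ∠ = 90.00° (in denominator)
|G| = 100 / 1123.6 ≈ 0.089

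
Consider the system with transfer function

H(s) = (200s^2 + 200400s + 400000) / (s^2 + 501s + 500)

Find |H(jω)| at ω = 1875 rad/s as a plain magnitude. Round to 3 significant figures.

219

Substitute s = j1875:
Numerator: 200(j1875)^2 + 200400(j1875) + 400000 = -702725000 + j375750000
Denominator: (j1875)^2 + 501(j1875) + 500 = -3515125 + j939375
|N| = √(702725000² + 375750000²) ≈ 7.9688e+08, ∠N ≈ 151.87°
|D| = √(3515125² + 939375²) ≈ 3.6385e+06, ∠D ≈ 165.04°
|H| = 7.9688e+08 / 3.6385e+06 ≈ 219.01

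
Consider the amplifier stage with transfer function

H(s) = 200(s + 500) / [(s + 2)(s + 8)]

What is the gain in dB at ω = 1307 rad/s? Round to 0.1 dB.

At s = jω = j1307:
zero (s+500): 500 + j1307 → |·| = √(500²+1307²) = √1958249 ≈ 1399.4, ∠ = arctan(1307/500) ≈ 69.07°
pole (s+2): 2 + j1307 → |·| = √(2²+1307²) = √1708253 ≈ 1307, ∠ = arctan(1307/2) ≈ 89.91°
pole (s+8): 8 + j1307 → |·| = √(8²+1307²) = √1708313 ≈ 1307, ∠ = arctan(1307/8) ≈ 89.65°
|H| = 200 · 1399.4 / 1.7082e+06 ≈ 0.16384
Gain = 20 log₁₀(0.16384) ≈ -15.71 dB

-15.7 dB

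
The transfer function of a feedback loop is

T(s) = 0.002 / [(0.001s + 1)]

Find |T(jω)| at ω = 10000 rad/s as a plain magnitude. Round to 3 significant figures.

0.000199

At ω = 10000 rad/s:
pole (1 + j10000·0.001) = 1 + j10 → |·| ≈ 10.05, ∠ ≈ 84.29°
|T| = 0.002 · 1 / (10.05) ≈ 0.000199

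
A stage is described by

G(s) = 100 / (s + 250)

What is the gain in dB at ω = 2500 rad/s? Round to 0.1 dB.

Substitute s = j2500:
Numerator: 100 = 100 + j0
Denominator: (j2500) + 250 = 250 + j2500
|N| = √(100² + 0²) ≈ 100, ∠N ≈ 0.00°
|D| = √(250² + 2500²) ≈ 2512.5, ∠D ≈ 84.29°
|G| = 100 / 2512.5 ≈ 0.039801
Gain = 20 log₁₀(0.039801) ≈ -28.00 dB

-28.0 dB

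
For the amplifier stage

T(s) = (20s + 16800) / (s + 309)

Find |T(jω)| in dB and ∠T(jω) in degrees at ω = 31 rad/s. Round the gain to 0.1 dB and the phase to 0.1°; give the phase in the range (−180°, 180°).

34.7 dB, -3.6°

Substitute s = j31:
Numerator: 20(j31) + 16800 = 16800 + j620
Denominator: (j31) + 309 = 309 + j31
|N| = √(16800² + 620²) ≈ 16811, ∠N ≈ 2.11°
|D| = √(309² + 31²) ≈ 310.55, ∠D ≈ 5.73°
|T| = 16811 / 310.55 ≈ 54.133
Gain = 20 log₁₀(54.133) ≈ 34.67 dB
∠T = 2.11° − 5.73° = -3.62°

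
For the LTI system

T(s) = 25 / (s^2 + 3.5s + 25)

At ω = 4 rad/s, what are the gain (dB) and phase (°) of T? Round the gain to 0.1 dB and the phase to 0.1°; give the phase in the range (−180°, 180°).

3.5 dB, -57.3°

At s = jω = j4:
quadratic: (j4)² + 3.5·j4 + 25 = 9 + j14 → |·| ≈ 16.643, ∠ ≈ 57.26°
|T| = 25 / 16.643 ≈ 1.5021
Gain = 20 log₁₀(1.5021) ≈ 3.53 dB
∠T = 0.00° − 57.26° = -57.26°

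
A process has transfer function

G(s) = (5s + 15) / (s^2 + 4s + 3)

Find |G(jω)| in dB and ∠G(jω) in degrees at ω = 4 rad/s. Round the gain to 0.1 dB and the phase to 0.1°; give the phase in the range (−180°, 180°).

Substitute s = j4:
Numerator: 5(j4) + 15 = 15 + j20
Denominator: (j4)^2 + 4(j4) + 3 = -13 + j16
|N| = √(15² + 20²) ≈ 25, ∠N ≈ 53.13°
|D| = √(13² + 16²) ≈ 20.616, ∠D ≈ 129.09°
|G| = 25 / 20.616 ≈ 1.2127
Gain = 20 log₁₀(1.2127) ≈ 1.68 dB
∠G = 53.13° − 129.09° = -75.96°

1.7 dB, -76.0°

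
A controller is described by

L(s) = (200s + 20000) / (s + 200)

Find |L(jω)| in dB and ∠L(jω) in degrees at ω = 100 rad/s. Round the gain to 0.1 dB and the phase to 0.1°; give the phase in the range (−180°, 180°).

42.0 dB, 18.4°

Substitute s = j100:
Numerator: 200(j100) + 20000 = 20000 + j20000
Denominator: (j100) + 200 = 200 + j100
|N| = √(20000² + 20000²) ≈ 28284, ∠N ≈ 45.00°
|D| = √(200² + 100²) ≈ 223.61, ∠D ≈ 26.57°
|L| = 28284 / 223.61 ≈ 126.49
Gain = 20 log₁₀(126.49) ≈ 42.04 dB
∠L = 45.00° − 26.57° = 18.43°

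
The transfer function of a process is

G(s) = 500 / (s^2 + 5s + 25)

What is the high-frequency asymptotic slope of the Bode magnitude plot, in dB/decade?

-40 dB/decade

Each pole contributes −20 dB/decade at high frequency; each zero contributes +20 dB/decade.
Net: 0 zero(s) − 2 pole(s) → -40 dB/decade.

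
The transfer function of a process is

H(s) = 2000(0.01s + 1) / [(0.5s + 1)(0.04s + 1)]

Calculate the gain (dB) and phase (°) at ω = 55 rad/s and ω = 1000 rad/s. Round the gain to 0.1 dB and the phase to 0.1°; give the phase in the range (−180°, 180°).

At ω = 55 rad/s:
zero (1 + j55·0.01) = 1 + j0.55 → |·| ≈ 1.1413, ∠ ≈ 28.81°
pole (1 + j55·0.5) = 1 + j27.5 → |·| ≈ 27.518, ∠ ≈ 87.92°
pole (1 + j55·0.04) = 1 + j2.2 → |·| ≈ 2.4166, ∠ ≈ 65.56°
|H| = 2000 · 1.1413 / (27.518 · 2.4166) ≈ 34.325
Gain = 20 log₁₀(34.325) ≈ 30.71 dB
∠H = (28.81°) − (87.92° + 65.56°) = -124.67°

At ω = 1000 rad/s:
zero (1 + j1000·0.01) = 1 + j10 → |·| ≈ 10.05, ∠ ≈ 84.29°
pole (1 + j1000·0.5) = 1 + j500 → |·| ≈ 500, ∠ ≈ 89.89°
pole (1 + j1000·0.04) = 1 + j40 → |·| ≈ 40.012, ∠ ≈ 88.57°
|H| = 2000 · 10.05 / (500 · 40.012) ≈ 1.0047
Gain = 20 log₁₀(1.0047) ≈ 0.04 dB
∠H = (84.29°) − (89.89° + 88.57°) = -94.17°

ω = 55: 30.7 dB, -124.7°; ω = 1000: 0.0 dB, -94.2°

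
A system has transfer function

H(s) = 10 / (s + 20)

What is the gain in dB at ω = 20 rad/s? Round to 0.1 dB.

Substitute s = j20:
Numerator: 10 = 10 + j0
Denominator: (j20) + 20 = 20 + j20
|N| = √(10² + 0²) ≈ 10, ∠N ≈ 0.00°
|D| = √(20² + 20²) ≈ 28.284, ∠D ≈ 45.00°
|H| = 10 / 28.284 ≈ 0.35356
Gain = 20 log₁₀(0.35356) ≈ -9.03 dB

-9.0 dB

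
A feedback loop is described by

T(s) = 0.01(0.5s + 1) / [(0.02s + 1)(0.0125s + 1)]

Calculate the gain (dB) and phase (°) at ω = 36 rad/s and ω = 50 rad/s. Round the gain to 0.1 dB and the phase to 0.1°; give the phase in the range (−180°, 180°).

ω = 36: -17.5 dB, 26.8°; ω = 50: -16.5 dB, 10.7°

At ω = 36 rad/s:
zero (1 + j36·0.5) = 1 + j18 → |·| ≈ 18.028, ∠ ≈ 86.82°
pole (1 + j36·0.02) = 1 + j0.72 → |·| ≈ 1.2322, ∠ ≈ 35.75°
pole (1 + j36·0.0125) = 1 + j0.45 → |·| ≈ 1.0966, ∠ ≈ 24.23°
|T| = 0.01 · 18.028 / (1.2322 · 1.0966) ≈ 0.13342
Gain = 20 log₁₀(0.13342) ≈ -17.50 dB
∠T = (86.82°) − (35.75° + 24.23°) = 26.84°

At ω = 50 rad/s:
zero (1 + j50·0.5) = 1 + j25 → |·| ≈ 25.02, ∠ ≈ 87.71°
pole (1 + j50·0.02) = 1 + j1 → |·| ≈ 1.4142, ∠ ≈ 45.00°
pole (1 + j50·0.0125) = 1 + j0.625 → |·| ≈ 1.1792, ∠ ≈ 32.01°
|T| = 0.01 · 25.02 / (1.4142 · 1.1792) ≈ 0.15003
Gain = 20 log₁₀(0.15003) ≈ -16.48 dB
∠T = (87.71°) − (45.00° + 32.01°) = 10.70°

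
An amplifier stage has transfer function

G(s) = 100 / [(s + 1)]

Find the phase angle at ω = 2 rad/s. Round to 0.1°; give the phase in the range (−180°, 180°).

-63.4°

At ω = 2 rad/s:
pole (1 + j2·1) = 1 + j2 → |·| ≈ 2.2361, ∠ ≈ 63.43°
∠G = (0°) − (63.43°) = -63.43°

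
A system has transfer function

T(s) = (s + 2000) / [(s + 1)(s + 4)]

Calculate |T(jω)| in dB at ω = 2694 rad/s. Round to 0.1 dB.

At s = jω = j2694:
zero (s+2000): 2000 + j2694 → |·| = √(2000²+2694²) = √11257636 ≈ 3355.2, ∠ = arctan(2694/2000) ≈ 53.41°
pole (s+1): 1 + j2694 → |·| = √(1²+2694²) = √7257637 ≈ 2694, ∠ = arctan(2694/1) ≈ 89.98°
pole (s+4): 4 + j2694 → |·| = √(4²+2694²) = √7257652 ≈ 2694, ∠ = arctan(2694/4) ≈ 89.91°
|T| = 1 · 3355.2 / 7.2576e+06 ≈ 0.0004623
Gain = 20 log₁₀(0.0004623) ≈ -66.70 dB

-66.7 dB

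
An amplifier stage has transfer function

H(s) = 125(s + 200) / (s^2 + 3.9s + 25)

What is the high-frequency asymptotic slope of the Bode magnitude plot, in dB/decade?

-20 dB/decade

Each pole contributes −20 dB/decade at high frequency; each zero contributes +20 dB/decade.
Net: 1 zero(s) − 2 pole(s) → -20 dB/decade.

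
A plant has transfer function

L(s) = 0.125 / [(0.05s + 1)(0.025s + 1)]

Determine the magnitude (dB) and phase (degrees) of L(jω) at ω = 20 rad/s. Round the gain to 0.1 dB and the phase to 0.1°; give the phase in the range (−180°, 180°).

At ω = 20 rad/s:
pole (1 + j20·0.05) = 1 + j1 → |·| ≈ 1.4142, ∠ ≈ 45.00°
pole (1 + j20·0.025) = 1 + j0.5 → |·| ≈ 1.118, ∠ ≈ 26.57°
|L| = 0.125 · 1 / (1.4142 · 1.118) ≈ 0.07906
Gain = 20 log₁₀(0.07906) ≈ -22.04 dB
∠L = (0°) − (45.00° + 26.57°) = -71.57°

-22.0 dB, -71.6°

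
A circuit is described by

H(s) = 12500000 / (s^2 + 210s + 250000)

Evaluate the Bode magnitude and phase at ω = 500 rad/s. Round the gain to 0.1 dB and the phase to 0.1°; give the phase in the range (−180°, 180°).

At s = jω = j500:
quadratic: (j500)² + 210·j500 + 250000 = 0 + j105000 → |·| ≈ 1.05e+05, ∠ ≈ 90.00°
|H| = 12500000 / 1.05e+05 ≈ 119.05
Gain = 20 log₁₀(119.05) ≈ 41.51 dB
∠H = 0.00° − 90.00° = -90.00°

41.5 dB, -90.0°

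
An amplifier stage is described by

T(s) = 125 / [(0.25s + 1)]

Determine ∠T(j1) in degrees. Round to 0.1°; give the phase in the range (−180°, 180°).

At ω = 1 rad/s:
pole (1 + j1·0.25) = 1 + j0.25 → |·| ≈ 1.0308, ∠ ≈ 14.04°
∠T = (0°) − (14.04°) = -14.04°

-14.0°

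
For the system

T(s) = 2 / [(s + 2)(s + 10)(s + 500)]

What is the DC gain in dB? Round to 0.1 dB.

-74.0 dB

T(0) = 2 / (2·10·500) = 0.0002
20 log₁₀(0.0002) ≈ -73.98 dB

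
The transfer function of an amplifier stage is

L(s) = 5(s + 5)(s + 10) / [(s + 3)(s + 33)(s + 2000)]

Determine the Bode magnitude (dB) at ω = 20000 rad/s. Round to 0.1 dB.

-72.1 dB

At s = jω = j20000:
zero (s+5): 5 + j20000 → |·| = √(5²+20000²) = √400000025 ≈ 20000, ∠ = arctan(20000/5) ≈ 89.99°
zero (s+10): 10 + j20000 → |·| = √(10²+20000²) = √400000100 ≈ 20000, ∠ = arctan(20000/10) ≈ 89.97°
pole (s+3): 3 + j20000 → |·| = √(3²+20000²) = √400000009 ≈ 20000, ∠ = arctan(20000/3) ≈ 89.99°
pole (s+33): 33 + j20000 → |·| = √(33²+20000²) = √400001089 ≈ 20000, ∠ = arctan(20000/33) ≈ 89.91°
pole (s+2000): 2000 + j20000 → |·| = √(2000²+20000²) = √404000000 ≈ 20100, ∠ = arctan(20000/2000) ≈ 84.29°
|L| = 5 · 4e+08 / 8.04e+12 ≈ 0.00024876
Gain = 20 log₁₀(0.00024876) ≈ -72.08 dB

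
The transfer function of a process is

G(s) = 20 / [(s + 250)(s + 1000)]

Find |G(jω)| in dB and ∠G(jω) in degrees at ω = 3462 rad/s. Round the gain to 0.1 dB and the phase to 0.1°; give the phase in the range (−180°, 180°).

-115.9 dB, -159.8°

At s = jω = j3462:
pole (s+250): 250 + j3462 → |·| = √(250²+3462²) = √12047944 ≈ 3471, ∠ = arctan(3462/250) ≈ 85.87°
pole (s+1000): 1000 + j3462 → |·| = √(1000²+3462²) = √12985444 ≈ 3603.5, ∠ = arctan(3462/1000) ≈ 73.89°
|G| = 20 / 1.2508e+07 ≈ 1.599e-06
Gain = 20 log₁₀(1.599e-06) ≈ -115.92 dB
∠G = 0.00° − 159.76° = -159.76°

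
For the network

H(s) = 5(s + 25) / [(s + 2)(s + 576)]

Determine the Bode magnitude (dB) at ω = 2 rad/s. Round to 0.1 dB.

At s = jω = j2:
zero (s+25): 25 + j2 → |·| = √(25²+2²) = √629 ≈ 25.08, ∠ = arctan(2/25) ≈ 4.57°
pole (s+2): 2 + j2 → |·| = √(2²+2²) = √8 ≈ 2.8284, ∠ = arctan(2/2) ≈ 45.00°
pole (s+576): 576 + j2 → |·| = √(576²+2²) = √331780 ≈ 576, ∠ = arctan(2/576) ≈ 0.20°
|H| = 5 · 25.08 / 1629.2 ≈ 0.07697
Gain = 20 log₁₀(0.07697) ≈ -22.27 dB

-22.3 dB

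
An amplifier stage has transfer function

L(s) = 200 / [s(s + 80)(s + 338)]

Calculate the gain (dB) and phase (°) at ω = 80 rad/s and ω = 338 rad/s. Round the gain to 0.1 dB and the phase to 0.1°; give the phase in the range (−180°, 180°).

At s = jω = j80:
pole (s+80): 80 + j80 → |·| = √(80²+80²) = √12800 ≈ 113.14, ∠ = arctan(80/80) ≈ 45.00°
pole (s+338): 338 + j80 → |·| = √(338²+80²) = √120644 ≈ 347.34, ∠ = arctan(80/338) ≈ 13.32°
pole at origin: |s| = 80, ∠ = 90.00° (in denominator)
|L| = 200 / 3.1438e+06 ≈ 6.3617e-05
Gain = 20 log₁₀(6.3617e-05) ≈ -83.93 dB
∠L = 0.00° − 148.32° = -148.32°

At s = jω = j338:
pole (s+80): 80 + j338 → |·| = √(80²+338²) = √120644 ≈ 347.34, ∠ = arctan(338/80) ≈ 76.68°
pole (s+338): 338 + j338 → |·| = √(338²+338²) = √228488 ≈ 478, ∠ = arctan(338/338) ≈ 45.00°
pole at origin: |s| = 338, ∠ = 90.00° (in denominator)
|L| = 200 / 5.6118e+07 ≈ 3.5639e-06
Gain = 20 log₁₀(3.5639e-06) ≈ -108.96 dB
∠L = 0.00° − 211.68° = -211.68° ≡ 148.32° (principal value)

ω = 80: -83.9 dB, -148.3°; ω = 338: -109.0 dB, 148.3°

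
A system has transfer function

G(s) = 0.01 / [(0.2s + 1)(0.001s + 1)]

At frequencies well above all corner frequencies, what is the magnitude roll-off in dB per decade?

Each pole contributes −20 dB/decade at high frequency; each zero contributes +20 dB/decade.
Net: 0 zero(s) − 2 pole(s) → -40 dB/decade.

-40 dB/decade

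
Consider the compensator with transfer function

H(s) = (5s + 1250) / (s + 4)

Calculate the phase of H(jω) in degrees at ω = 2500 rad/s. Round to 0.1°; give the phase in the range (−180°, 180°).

-5.6°

Substitute s = j2500:
Numerator: 5(j2500) + 1250 = 1250 + j12500
Denominator: (j2500) + 4 = 4 + j2500
|N| = √(1250² + 12500²) ≈ 12562, ∠N ≈ 84.29°
|D| = √(4² + 2500²) ≈ 2500, ∠D ≈ 89.91°
∠H = 84.29° − 89.91° = -5.62°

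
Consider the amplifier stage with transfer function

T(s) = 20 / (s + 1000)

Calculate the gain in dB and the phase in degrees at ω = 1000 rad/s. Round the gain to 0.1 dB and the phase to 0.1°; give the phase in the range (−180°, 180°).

Substitute s = j1000:
Numerator: 20 = 20 + j0
Denominator: (j1000) + 1000 = 1000 + j1000
|N| = √(20² + 0²) ≈ 20, ∠N ≈ 0.00°
|D| = √(1000² + 1000²) ≈ 1414.2, ∠D ≈ 45.00°
|T| = 20 / 1414.2 ≈ 0.014142
Gain = 20 log₁₀(0.014142) ≈ -36.99 dB
∠T = 0.00° − 45.00° = -45.00°

-37.0 dB, -45.0°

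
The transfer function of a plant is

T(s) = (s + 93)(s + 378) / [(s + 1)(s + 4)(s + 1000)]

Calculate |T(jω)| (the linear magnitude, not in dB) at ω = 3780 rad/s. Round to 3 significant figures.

At s = jω = j3780:
zero (s+93): 93 + j3780 → |·| = √(93²+3780²) = √14297049 ≈ 3781.1, ∠ = arctan(3780/93) ≈ 88.59°
zero (s+378): 378 + j3780 → |·| = √(378²+3780²) = √14431284 ≈ 3798.9, ∠ = arctan(3780/378) ≈ 84.29°
pole (s+1): 1 + j3780 → |·| = √(1²+3780²) = √14288401 ≈ 3780, ∠ = arctan(3780/1) ≈ 89.98°
pole (s+4): 4 + j3780 → |·| = √(4²+3780²) = √14288416 ≈ 3780, ∠ = arctan(3780/4) ≈ 89.94°
pole (s+1000): 1000 + j3780 → |·| = √(1000²+3780²) = √15288400 ≈ 3910, ∠ = arctan(3780/1000) ≈ 75.18°
|T| = 1 · 1.4364e+07 / 5.5868e+10 ≈ 0.00025711

0.000257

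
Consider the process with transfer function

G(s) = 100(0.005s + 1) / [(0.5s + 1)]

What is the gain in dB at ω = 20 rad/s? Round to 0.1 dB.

20.0 dB

At ω = 20 rad/s:
zero (1 + j20·0.005) = 1 + j0.1 → |·| ≈ 1.005, ∠ ≈ 5.71°
pole (1 + j20·0.5) = 1 + j10 → |·| ≈ 10.05, ∠ ≈ 84.29°
|G| = 100 · 1.005 / (10.05) ≈ 10
Gain = 20 log₁₀(10) ≈ 20.00 dB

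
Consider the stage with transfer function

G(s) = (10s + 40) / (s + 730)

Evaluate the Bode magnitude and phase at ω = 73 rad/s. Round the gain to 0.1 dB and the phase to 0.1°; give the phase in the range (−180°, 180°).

-0.0 dB, 81.2°

Substitute s = j73:
Numerator: 10(j73) + 40 = 40 + j730
Denominator: (j73) + 730 = 730 + j73
|N| = √(40² + 730²) ≈ 731.1, ∠N ≈ 86.86°
|D| = √(730² + 73²) ≈ 733.64, ∠D ≈ 5.71°
|G| = 731.1 / 733.64 ≈ 0.99654
Gain = 20 log₁₀(0.99654) ≈ -0.03 dB
∠G = 86.86° − 5.71° = 81.15°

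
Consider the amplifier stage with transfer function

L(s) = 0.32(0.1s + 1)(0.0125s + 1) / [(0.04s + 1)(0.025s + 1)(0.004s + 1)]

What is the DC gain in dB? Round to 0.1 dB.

L(0) = 0.32 · 1 / 1 = 0.32
20 log₁₀(0.32) ≈ -9.90 dB

-9.9 dB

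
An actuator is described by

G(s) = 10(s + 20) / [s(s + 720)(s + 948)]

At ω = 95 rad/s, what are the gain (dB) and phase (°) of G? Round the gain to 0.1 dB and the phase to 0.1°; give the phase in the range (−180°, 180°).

At s = jω = j95:
zero (s+20): 20 + j95 → |·| = √(20²+95²) = √9425 ≈ 97.082, ∠ = arctan(95/20) ≈ 78.11°
pole (s+720): 720 + j95 → |·| = √(720²+95²) = √527425 ≈ 726.24, ∠ = arctan(95/720) ≈ 7.52°
pole (s+948): 948 + j95 → |·| = √(948²+95²) = √907729 ≈ 952.75, ∠ = arctan(95/948) ≈ 5.72°
pole at origin: |s| = 95, ∠ = 90.00° (in denominator)
|G| = 10 · 97.082 / 6.5733e+07 ≈ 1.4769e-05
Gain = 20 log₁₀(1.4769e-05) ≈ -96.61 dB
∠G = 78.11° − 103.24° = -25.13°

-96.6 dB, -25.1°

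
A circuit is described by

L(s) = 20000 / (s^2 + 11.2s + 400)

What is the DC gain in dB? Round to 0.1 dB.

34.0 dB

L(0) = 20000 / 400 = 50
20 log₁₀(50) ≈ 33.98 dB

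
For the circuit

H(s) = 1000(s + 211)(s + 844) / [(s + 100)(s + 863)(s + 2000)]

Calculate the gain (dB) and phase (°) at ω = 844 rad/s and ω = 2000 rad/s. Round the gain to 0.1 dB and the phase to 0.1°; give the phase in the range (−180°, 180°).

At s = jω = j844:
zero (s+211): 211 + j844 → |·| = √(211²+844²) = √756857 ≈ 869.98, ∠ = arctan(844/211) ≈ 75.96°
zero (s+844): 844 + j844 → |·| = √(844²+844²) = √1424672 ≈ 1193.6, ∠ = arctan(844/844) ≈ 45.00°
pole (s+100): 100 + j844 → |·| = √(100²+844²) = √722336 ≈ 849.9, ∠ = arctan(844/100) ≈ 83.24°
pole (s+863): 863 + j844 → |·| = √(863²+844²) = √1457105 ≈ 1207.1, ∠ = arctan(844/863) ≈ 44.36°
pole (s+2000): 2000 + j844 → |·| = √(2000²+844²) = √4712336 ≈ 2170.8, ∠ = arctan(844/2000) ≈ 22.88°
|H| = 1000 · 1.0384e+06 / 2.2271e+09 ≈ 0.46626
Gain = 20 log₁₀(0.46626) ≈ -6.63 dB
∠H = 120.96° − 150.48° = -29.52°

At s = jω = j2000:
zero (s+211): 211 + j2000 → |·| = √(211²+2000²) = √4044521 ≈ 2011.1, ∠ = arctan(2000/211) ≈ 83.98°
zero (s+844): 844 + j2000 → |·| = √(844²+2000²) = √4712336 ≈ 2170.8, ∠ = arctan(2000/844) ≈ 67.12°
pole (s+100): 100 + j2000 → |·| = √(100²+2000²) = √4010000 ≈ 2002.5, ∠ = arctan(2000/100) ≈ 87.14°
pole (s+863): 863 + j2000 → |·| = √(863²+2000²) = √4744769 ≈ 2178.2, ∠ = arctan(2000/863) ≈ 66.66°
pole (s+2000): 2000 + j2000 → |·| = √(2000²+2000²) = √8000000 ≈ 2828.4, ∠ = arctan(2000/2000) ≈ 45.00°
|H| = 1000 · 4.3657e+06 / 1.2337e+10 ≈ 0.35387
Gain = 20 log₁₀(0.35387) ≈ -9.02 dB
∠H = 151.10° − 198.80° = -47.70°

ω = 844: -6.6 dB, -29.5°; ω = 2000: -9.0 dB, -47.7°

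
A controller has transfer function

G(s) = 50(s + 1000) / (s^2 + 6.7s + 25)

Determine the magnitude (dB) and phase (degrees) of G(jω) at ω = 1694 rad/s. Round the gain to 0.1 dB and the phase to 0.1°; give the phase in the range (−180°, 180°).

At s = jω = j1694:
zero (s+1000): 1000 + j1694 → |·| = √(1000²+1694²) = √3869636 ≈ 1967.1, ∠ = arctan(1694/1000) ≈ 59.45°
quadratic: (j1694)² + 6.7·j1694 + 25 = -2869611 + j11349.8 → |·| ≈ 2.8696e+06, ∠ ≈ 179.77°
|G| = 50 · 1967.1 / 2.8696e+06 ≈ 0.034275
Gain = 20 log₁₀(0.034275) ≈ -29.30 dB
∠G = 59.45° − 179.77° = -120.32°

-29.3 dB, -120.3°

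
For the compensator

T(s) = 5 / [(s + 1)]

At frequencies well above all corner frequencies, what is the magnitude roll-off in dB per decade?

Each pole contributes −20 dB/decade at high frequency; each zero contributes +20 dB/decade.
Net: 0 zero(s) − 1 pole(s) → -20 dB/decade.

-20 dB/decade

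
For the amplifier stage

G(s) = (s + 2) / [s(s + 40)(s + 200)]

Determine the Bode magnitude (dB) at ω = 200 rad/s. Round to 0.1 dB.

At s = jω = j200:
zero (s+2): 2 + j200 → |·| = √(2²+200²) = √40004 ≈ 200.01, ∠ = arctan(200/2) ≈ 89.43°
pole (s+40): 40 + j200 → |·| = √(40²+200²) = √41600 ≈ 203.96, ∠ = arctan(200/40) ≈ 78.69°
pole (s+200): 200 + j200 → |·| = √(200²+200²) = √80000 ≈ 282.84, ∠ = arctan(200/200) ≈ 45.00°
pole at origin: |s| = 200, ∠ = 90.00° (in denominator)
|G| = 1 · 200.01 / 1.1538e+07 ≈ 1.7335e-05
Gain = 20 log₁₀(1.7335e-05) ≈ -95.22 dB

-95.2 dB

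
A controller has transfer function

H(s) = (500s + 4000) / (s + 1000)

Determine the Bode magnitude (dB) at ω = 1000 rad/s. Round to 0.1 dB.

Substitute s = j1000:
Numerator: 500(j1000) + 4000 = 4000 + j500000
Denominator: (j1000) + 1000 = 1000 + j1000
|N| = √(4000² + 500000²) ≈ 5.0002e+05, ∠N ≈ 89.54°
|D| = √(1000² + 1000²) ≈ 1414.2, ∠D ≈ 45.00°
|H| = 5.0002e+05 / 1414.2 ≈ 353.57
Gain = 20 log₁₀(353.57) ≈ 50.97 dB

51.0 dB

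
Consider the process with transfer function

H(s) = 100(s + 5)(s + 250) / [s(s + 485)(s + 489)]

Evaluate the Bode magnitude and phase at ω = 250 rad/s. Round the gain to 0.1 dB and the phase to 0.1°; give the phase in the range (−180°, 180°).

At s = jω = j250:
zero (s+5): 5 + j250 → |·| = √(5²+250²) = √62525 ≈ 250.05, ∠ = arctan(250/5) ≈ 88.85°
zero (s+250): 250 + j250 → |·| = √(250²+250²) = √125000 ≈ 353.55, ∠ = arctan(250/250) ≈ 45.00°
pole (s+485): 485 + j250 → |·| = √(485²+250²) = √297725 ≈ 545.64, ∠ = arctan(250/485) ≈ 27.27°
pole (s+489): 489 + j250 → |·| = √(489²+250²) = √301621 ≈ 549.2, ∠ = arctan(250/489) ≈ 27.08°
pole at origin: |s| = 250, ∠ = 90.00° (in denominator)
|H| = 100 · 88405 / 7.4916e+07 ≈ 0.11801
Gain = 20 log₁₀(0.11801) ≈ -18.56 dB
∠H = 133.85° − 144.35° = -10.50°

-18.6 dB, -10.5°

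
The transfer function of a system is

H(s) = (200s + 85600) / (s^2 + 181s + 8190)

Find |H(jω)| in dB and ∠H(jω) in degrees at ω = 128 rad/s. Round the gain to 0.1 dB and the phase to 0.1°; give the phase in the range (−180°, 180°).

Substitute s = j128:
Numerator: 200(j128) + 85600 = 85600 + j25600
Denominator: (j128)^2 + 181(j128) + 8190 = -8194 + j23168
|N| = √(85600² + 25600²) ≈ 89346, ∠N ≈ 16.65°
|D| = √(8194² + 23168²) ≈ 24574, ∠D ≈ 109.48°
|H| = 89346 / 24574 ≈ 3.6358
Gain = 20 log₁₀(3.6358) ≈ 11.21 dB
∠H = 16.65° − 109.48° = -92.83°

11.2 dB, -92.8°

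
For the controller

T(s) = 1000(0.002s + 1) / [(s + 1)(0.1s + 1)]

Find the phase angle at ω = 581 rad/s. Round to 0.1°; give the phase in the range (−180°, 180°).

At ω = 581 rad/s:
zero (1 + j581·0.002) = 1 + j1.162 → |·| ≈ 1.5331, ∠ ≈ 49.29°
pole (1 + j581·1) = 1 + j581 → |·| ≈ 581, ∠ ≈ 89.90°
pole (1 + j581·0.1) = 1 + j58.1 → |·| ≈ 58.109, ∠ ≈ 89.01°
∠T = (49.29°) − (89.90° + 89.01°) = -129.62°

-129.6°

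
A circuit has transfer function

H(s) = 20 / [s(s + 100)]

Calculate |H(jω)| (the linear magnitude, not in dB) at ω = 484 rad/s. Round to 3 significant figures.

At s = jω = j484:
pole (s+100): 100 + j484 → |·| = √(100²+484²) = √244256 ≈ 494.22, ∠ = arctan(484/100) ≈ 78.33°
pole at origin: |s| = 484, ∠ = 90.00° (in denominator)
|H| = 20 / 2.392e+05 ≈ 8.3612e-05

8.36e-05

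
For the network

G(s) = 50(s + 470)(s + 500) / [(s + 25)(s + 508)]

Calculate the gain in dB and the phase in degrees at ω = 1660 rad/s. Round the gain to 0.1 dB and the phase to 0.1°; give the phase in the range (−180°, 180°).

34.3 dB, -14.7°

At s = jω = j1660:
zero (s+470): 470 + j1660 → |·| = √(470²+1660²) = √2976500 ≈ 1725.3, ∠ = arctan(1660/470) ≈ 74.19°
zero (s+500): 500 + j1660 → |·| = √(500²+1660²) = √3005600 ≈ 1733.7, ∠ = arctan(1660/500) ≈ 73.24°
pole (s+25): 25 + j1660 → |·| = √(25²+1660²) = √2756225 ≈ 1660.2, ∠ = arctan(1660/25) ≈ 89.14°
pole (s+508): 508 + j1660 → |·| = √(508²+1660²) = √3013664 ≈ 1736, ∠ = arctan(1660/508) ≈ 72.98°
|G| = 50 · 2.9912e+06 / 2.8821e+06 ≈ 51.893
Gain = 20 log₁₀(51.893) ≈ 34.30 dB
∠G = 147.43° − 162.12° = -14.69°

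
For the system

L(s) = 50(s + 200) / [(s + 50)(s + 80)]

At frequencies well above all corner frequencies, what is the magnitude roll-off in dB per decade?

-20 dB/decade

Each pole contributes −20 dB/decade at high frequency; each zero contributes +20 dB/decade.
Net: 1 zero(s) − 2 pole(s) → -20 dB/decade.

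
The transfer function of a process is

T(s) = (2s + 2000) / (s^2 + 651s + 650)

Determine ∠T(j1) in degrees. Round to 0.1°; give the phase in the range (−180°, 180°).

Substitute s = j1:
Numerator: 2(j1) + 2000 = 2000 + j2
Denominator: (j1)^2 + 651(j1) + 650 = 649 + j651
|N| = √(2000² + 2²) ≈ 2000, ∠N ≈ 0.06°
|D| = √(649² + 651²) ≈ 919.24, ∠D ≈ 45.09°
∠T = 0.06° − 45.09° = -45.03°

-45.0°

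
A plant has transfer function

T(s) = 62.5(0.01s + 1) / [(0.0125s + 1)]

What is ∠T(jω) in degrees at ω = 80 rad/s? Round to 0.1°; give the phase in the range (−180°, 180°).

-6.3°

At ω = 80 rad/s:
zero (1 + j80·0.01) = 1 + j0.8 → |·| ≈ 1.2806, ∠ ≈ 38.66°
pole (1 + j80·0.0125) = 1 + j1 → |·| ≈ 1.4142, ∠ ≈ 45.00°
∠T = (38.66°) − (45.00°) = -6.34°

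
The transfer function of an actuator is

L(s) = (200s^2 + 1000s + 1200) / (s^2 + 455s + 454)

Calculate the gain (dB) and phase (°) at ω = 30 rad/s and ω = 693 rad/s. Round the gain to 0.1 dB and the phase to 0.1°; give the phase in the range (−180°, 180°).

Substitute s = j30:
Numerator: 200(j30)^2 + 1000(j30) + 1200 = -178800 + j30000
Denominator: (j30)^2 + 455(j30) + 454 = -446 + j13650
|N| = √(178800² + 30000²) ≈ 1.813e+05, ∠N ≈ 170.48°
|D| = √(446² + 13650²) ≈ 13657, ∠D ≈ 91.87°
|L| = 1.813e+05 / 13657 ≈ 13.275
Gain = 20 log₁₀(13.275) ≈ 22.46 dB
∠L = 170.48° − 91.87° = 78.61°

Substitute s = j693:
Numerator: 200(j693)^2 + 1000(j693) + 1200 = -96048600 + j693000
Denominator: (j693)^2 + 455(j693) + 454 = -479795 + j315315
|N| = √(96048600² + 693000²) ≈ 9.6051e+07, ∠N ≈ 179.59°
|D| = √(479795² + 315315²) ≈ 5.7413e+05, ∠D ≈ 146.69°
|L| = 9.6051e+07 / 5.7413e+05 ≈ 167.3
Gain = 20 log₁₀(167.3) ≈ 44.47 dB
∠L = 179.59° − 146.69° = 32.90°

ω = 30: 22.5 dB, 78.6°; ω = 693: 44.5 dB, 32.9°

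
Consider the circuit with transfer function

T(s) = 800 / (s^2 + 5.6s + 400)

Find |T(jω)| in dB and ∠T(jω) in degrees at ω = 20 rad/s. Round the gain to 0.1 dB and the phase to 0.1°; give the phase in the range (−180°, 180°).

At s = jω = j20:
quadratic: (j20)² + 5.6·j20 + 400 = 0 + j112 → |·| ≈ 112, ∠ ≈ 90.00°
|T| = 800 / 112 ≈ 7.1429
Gain = 20 log₁₀(7.1429) ≈ 17.08 dB
∠T = 0.00° − 90.00° = -90.00°

17.1 dB, -90.0°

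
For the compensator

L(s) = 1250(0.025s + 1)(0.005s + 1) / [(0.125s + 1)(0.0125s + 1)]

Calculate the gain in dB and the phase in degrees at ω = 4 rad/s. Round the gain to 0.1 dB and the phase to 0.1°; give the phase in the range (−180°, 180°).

At ω = 4 rad/s:
zero (1 + j4·0.025) = 1 + j0.1 → |·| ≈ 1.005, ∠ ≈ 5.71°
zero (1 + j4·0.005) = 1 + j0.02 → |·| ≈ 1.0002, ∠ ≈ 1.15°
pole (1 + j4·0.125) = 1 + j0.5 → |·| ≈ 1.118, ∠ ≈ 26.57°
pole (1 + j4·0.0125) = 1 + j0.05 → |·| ≈ 1.0012, ∠ ≈ 2.86°
|L| = 1250 · 1.005 · 1.0002 / (1.118 · 1.0012) ≈ 1122.5
Gain = 20 log₁₀(1122.5) ≈ 61.00 dB
∠L = (5.71° + 1.15°) − (26.57° + 2.86°) = -22.57°

61.0 dB, -22.6°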